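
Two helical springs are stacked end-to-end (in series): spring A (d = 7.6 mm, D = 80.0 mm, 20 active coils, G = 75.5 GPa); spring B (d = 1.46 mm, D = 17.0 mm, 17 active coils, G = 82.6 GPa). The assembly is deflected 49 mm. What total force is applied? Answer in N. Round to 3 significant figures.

k_A = Gd⁴/(8D³N_a) = (75.5×10³)(7.6⁴)/(8·80.0³·20) = 3.0748 N/mm
k_B = Gd⁴/(8D³N_a) = (82.6×10³)(1.46⁴)/(8·17.0³·17) = 0.5617 N/mm
Series: 1/k_eq = 1/3.0748 + 1/0.5617 = 2.1055; k_eq = 0.47494 N/mm
F = k_eq·δ = 0.47494·49 = 23.272 N

23.3 N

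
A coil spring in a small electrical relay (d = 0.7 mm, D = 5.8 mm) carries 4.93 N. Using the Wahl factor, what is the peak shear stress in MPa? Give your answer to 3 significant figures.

250 MPa

Spring index C = D/d = 5.8/0.7 = 8.2857
K_W = (4C−1)/(4C−4) + 0.615/C = 32.143/29.143 + 0.0742 = 1.1772
τ₀ = 8FD/(πd³) = 8·4.93·5.8/(π·0.7³) = 228.752/1.0776 = 212.29 MPa
τ_max = K·τ₀ = 1.1772 × 212.29 = 249.9 MPa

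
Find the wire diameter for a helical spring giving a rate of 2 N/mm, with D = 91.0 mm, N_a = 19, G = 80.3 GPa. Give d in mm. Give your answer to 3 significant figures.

d = (8D³N_a·k / G)^(1/4) = (8·91.0³·19·2 / (80.3×10³))^0.25
  = (2852.9)^0.25 = 7.3084 mm

7.31 mm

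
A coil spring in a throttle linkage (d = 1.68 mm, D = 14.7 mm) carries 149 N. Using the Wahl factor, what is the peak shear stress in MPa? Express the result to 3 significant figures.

1370 MPa

Spring index C = D/d = 14.7/1.68 = 8.7500
K_W = (4C−1)/(4C−4) + 0.615/C = 34.000/31.000 + 0.0703 = 1.1671
τ₀ = 8FD/(πd³) = 8·149·14.7/(π·1.68³) = 17522.4/14.896 = 1176.3 MPa
τ_max = K·τ₀ = 1.1671 × 1176.3 = 1372.8 MPa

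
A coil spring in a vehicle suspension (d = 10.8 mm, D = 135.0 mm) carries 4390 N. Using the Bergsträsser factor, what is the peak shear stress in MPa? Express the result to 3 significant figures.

1330 MPa

Spring index C = D/d = 135.0/10.8 = 12.5000
K_B = (4C+2)/(4C−3) = 52.000/47.000 = 1.1064
τ₀ = 8FD/(πd³) = 8·4390·135.0/(π·10.8³) = 4.7412e+06/3957.5 = 1198 MPa
τ_max = K·τ₀ = 1.1064 × 1198 = 1325.5 MPa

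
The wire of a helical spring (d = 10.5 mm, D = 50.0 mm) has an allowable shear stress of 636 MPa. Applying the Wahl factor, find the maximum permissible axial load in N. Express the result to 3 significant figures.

4350 N

C = D/d = 50.0/10.5 = 4.7619
K_W = (4C−1)/(4C−4) + 0.615/C = 18.048/15.048 + 0.1291 = 1.3285
τ_max = K·8FD/(πd³) → F_max = τ_allow·πd³/(8DK)
F_max = 636·π·10.5³/(8·50.0·1.3285) = 2.313e+06/531.41 = 4352.6 N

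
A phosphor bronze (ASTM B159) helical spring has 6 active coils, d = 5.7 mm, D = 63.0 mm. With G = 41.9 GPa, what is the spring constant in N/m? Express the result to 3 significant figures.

3690 N/m

k = Gd⁴/(8D³N_a) = (41.9×10³ × 5.7⁴) / (8 × 63.0³ × 6)
  = 4.42296e+07 / 1.20023e+07 = 3.6851 N/mm = 3685.1 N/m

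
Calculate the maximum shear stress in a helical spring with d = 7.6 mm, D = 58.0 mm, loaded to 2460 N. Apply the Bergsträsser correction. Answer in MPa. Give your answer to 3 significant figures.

978 MPa

Spring index C = D/d = 58.0/7.6 = 7.6316
K_B = (4C+2)/(4C−3) = 32.526/27.526 = 1.1816
τ₀ = 8FD/(πd³) = 8·2460·58.0/(π·7.6³) = 1.14144e+06/1379.1 = 827.68 MPa
τ_max = K·τ₀ = 1.1816 × 827.68 = 978.02 MPa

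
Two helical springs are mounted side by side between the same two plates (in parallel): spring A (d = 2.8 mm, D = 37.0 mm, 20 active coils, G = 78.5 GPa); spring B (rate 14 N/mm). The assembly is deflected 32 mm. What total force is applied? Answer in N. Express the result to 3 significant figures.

467 N

k_A = Gd⁴/(8D³N_a) = (78.5×10³)(2.8⁴)/(8·37.0³·20) = 0.59536 N/mm
Parallel: k_eq = 0.59536 + 14 = 14.595 N/mm
F = k_eq·δ = 14.595·32 = 467.05 N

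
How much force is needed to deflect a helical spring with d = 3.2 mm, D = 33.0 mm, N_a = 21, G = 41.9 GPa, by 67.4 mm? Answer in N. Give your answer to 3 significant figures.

49.0 N

k = Gd⁴/(8D³N_a) = (41.9×10³)(3.2⁴)/(8·33.0³·21) = 0.72772 N/mm
F = k·δ = 0.72772 × 67.4 = 49.048 N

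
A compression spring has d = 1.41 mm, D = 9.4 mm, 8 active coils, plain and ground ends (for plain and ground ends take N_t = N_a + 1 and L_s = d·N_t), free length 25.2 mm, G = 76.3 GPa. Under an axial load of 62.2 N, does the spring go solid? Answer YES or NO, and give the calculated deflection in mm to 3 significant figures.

NO, δ = 11.0 mm

k = Gd⁴/(8D³N_a) = (76.3×10³)(1.41⁴)/(8·9.4³·8) = 5.6733 N/mm
N_t = 9; L_s = 1.41·9 = 12.69 mm; δ_solid = L₀ − L_s = 25.2 − 12.69 = 12.51 mm
δ = F/k = 62.2/5.6733 = 10.964 mm
δ < δ_solid → spring does not go solid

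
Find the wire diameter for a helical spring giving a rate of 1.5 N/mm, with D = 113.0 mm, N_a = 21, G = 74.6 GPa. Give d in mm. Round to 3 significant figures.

d = (8D³N_a·k / G)^(1/4) = (8·113.0³·21·1.5 / (74.6×10³))^0.25
  = (4874.1)^0.25 = 8.3555 mm

8.36 mm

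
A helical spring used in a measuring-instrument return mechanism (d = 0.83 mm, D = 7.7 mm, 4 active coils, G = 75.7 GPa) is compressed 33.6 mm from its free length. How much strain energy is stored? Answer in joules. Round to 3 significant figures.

1.39 J

k = Gd⁴/(8D³N_a) = (75.7×10³)(0.83⁴)/(8·7.7³·4) = 2.4592 N/mm
U = ½kδ² = 0.5 × 2.4592 × 33.6² = 1388.1 N·mm = 1.3881 J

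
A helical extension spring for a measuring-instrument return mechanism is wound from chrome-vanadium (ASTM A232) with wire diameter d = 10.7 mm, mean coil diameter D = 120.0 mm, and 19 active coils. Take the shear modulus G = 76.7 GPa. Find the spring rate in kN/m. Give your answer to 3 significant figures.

3.83 kN/m

k = Gd⁴/(8D³N_a) = (76.7×10³ × 10.7⁴) / (8 × 120.0³ × 19)
  = 1.00538e+09 / 2.62656e+08 = 3.8277 N/mm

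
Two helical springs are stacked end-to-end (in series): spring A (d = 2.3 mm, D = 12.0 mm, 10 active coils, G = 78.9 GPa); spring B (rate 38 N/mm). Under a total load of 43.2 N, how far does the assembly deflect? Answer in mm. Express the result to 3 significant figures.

3.84 mm

k_A = Gd⁴/(8D³N_a) = (78.9×10³)(2.3⁴)/(8·12.0³·10) = 15.972 N/mm
Series: 1/k_eq = 1/15.972 + 1/38 = 0.088926; k_eq = 11.245 N/mm
δ = F/k_eq = 43.2/11.245 = 3.8416 mm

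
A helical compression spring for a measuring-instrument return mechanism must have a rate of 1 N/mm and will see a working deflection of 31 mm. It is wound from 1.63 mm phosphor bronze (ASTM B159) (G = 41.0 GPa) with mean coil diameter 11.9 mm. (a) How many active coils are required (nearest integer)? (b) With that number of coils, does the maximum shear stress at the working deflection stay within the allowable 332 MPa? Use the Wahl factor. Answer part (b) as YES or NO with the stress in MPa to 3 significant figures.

(a) 21 coils; (b) YES, τ_max = 267 MPa

N_a = Gd⁴/(8D³k) = (41.0×10³)(1.63⁴)/(8·11.9³·1) = 21.47 → N_a = 21
Actual rate k = Gd⁴/(8D³·21) = 1.0223 N/mm
Working load F = kδ = 1.0223·31 = 31.692 N
C = 11.9/1.63 = 7.3006; K_W = (4C−1)/(4C−4)+0.615/C = 1.2033
τ_max = K_W·8FD/(πd³) = 1.2033·221.75 = 266.83 MPa
τ_max ≤ 332 MPa → acceptable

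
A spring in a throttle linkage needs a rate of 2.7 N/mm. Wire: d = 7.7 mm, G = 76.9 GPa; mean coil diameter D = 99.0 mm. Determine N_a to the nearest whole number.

13

N_a = Gd⁴/(8D³k) = (76.9×10³ × 7.7⁴)/(8 × 99.0³ × 2.7)
    = 2.70327e+08 / 2.09585e+07 = 12.9 → 13 coils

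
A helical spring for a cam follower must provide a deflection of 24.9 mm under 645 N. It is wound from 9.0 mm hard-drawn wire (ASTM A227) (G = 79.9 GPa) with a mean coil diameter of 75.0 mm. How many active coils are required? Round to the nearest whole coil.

6

Required rate k = F/δ = 645/24.9 = 25.904 N/mm
N_a = Gd⁴/(8D³k) = (79.9×10³ × 9.0⁴)/(8 × 75.0³ × 25.904)
    = 5.24224e+08 / 8.74247e+07 = 5.996 → 6 coils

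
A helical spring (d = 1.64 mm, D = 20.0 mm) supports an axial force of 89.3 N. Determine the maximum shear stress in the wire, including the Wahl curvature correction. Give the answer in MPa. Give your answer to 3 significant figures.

1150 MPa

Spring index C = D/d = 20.0/1.64 = 12.1951
K_W = (4C−1)/(4C−4) + 0.615/C = 47.780/44.780 + 0.0504 = 1.1174
τ₀ = 8FD/(πd³) = 8·89.3·20.0/(π·1.64³) = 14288/13.857 = 1031.1 MPa
τ_max = K·τ₀ = 1.1174 × 1031.1 = 1152.1 MPa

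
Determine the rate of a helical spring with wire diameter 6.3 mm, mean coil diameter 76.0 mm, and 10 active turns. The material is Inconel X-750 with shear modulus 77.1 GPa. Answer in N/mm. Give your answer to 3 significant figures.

3.46 N/mm

k = Gd⁴/(8D³N_a) = (77.1×10³ × 6.3⁴) / (8 × 76.0³ × 10)
  = 1.21455e+08 / 3.51181e+07 = 3.4585 N/mm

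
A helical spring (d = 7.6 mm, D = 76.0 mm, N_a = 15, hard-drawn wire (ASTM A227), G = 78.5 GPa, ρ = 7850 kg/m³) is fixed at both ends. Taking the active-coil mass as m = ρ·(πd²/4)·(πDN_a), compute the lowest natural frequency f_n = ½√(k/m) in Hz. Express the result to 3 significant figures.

k = Gd⁴/(8D³N_a) = (78.5×10³)(7.6⁴)/(8·76.0³·15) = 4.9717 N/mm = 4971.7 N/m
Wire length L = πDN_a = π·76.0·15 = 3581.4 mm
m = ρ·(πd²/4)·L = 7850 × 45.365×10⁻⁶ m² × 3.5814 m = 1.2754 kg
f_n = ½√(k/m) = 0.5·√(4971.7/1.2754) = 0.5·√(3898.2) = 31.218 Hz

31.2 Hz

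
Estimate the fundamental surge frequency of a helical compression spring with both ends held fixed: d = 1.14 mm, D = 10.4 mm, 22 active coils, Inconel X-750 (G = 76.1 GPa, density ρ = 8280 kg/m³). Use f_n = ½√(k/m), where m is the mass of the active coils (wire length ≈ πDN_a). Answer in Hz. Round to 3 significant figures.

163 Hz

k = Gd⁴/(8D³N_a) = (76.1×10³)(1.14⁴)/(8·10.4³·22) = 0.64922 N/mm = 649.22 N/m
Wire length L = πDN_a = π·10.4·22 = 718.8 mm
m = ρ·(πd²/4)·L = 8280 × 1.0207×10⁻⁶ m² × 0.7188 m = 0.0060749 kg
f_n = ½√(k/m) = 0.5·√(649.22/0.0060749) = 0.5·√(1.0687e+05) = 163.45 Hz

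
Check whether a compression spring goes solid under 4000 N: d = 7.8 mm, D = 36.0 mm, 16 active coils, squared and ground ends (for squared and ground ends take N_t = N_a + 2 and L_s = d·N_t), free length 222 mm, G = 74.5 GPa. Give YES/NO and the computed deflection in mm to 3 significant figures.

k = Gd⁴/(8D³N_a) = (74.5×10³)(7.8⁴)/(8·36.0³·16) = 46.176 N/mm
N_t = 18; L_s = 7.8·18 = 140.4 mm; δ_solid = L₀ − L_s = 222 − 140.4 = 81.6 mm
δ = F/k = 4000/46.176 = 86.625 mm
δ ≥ δ_solid → spring goes solid

YES, δ = 86.6 mm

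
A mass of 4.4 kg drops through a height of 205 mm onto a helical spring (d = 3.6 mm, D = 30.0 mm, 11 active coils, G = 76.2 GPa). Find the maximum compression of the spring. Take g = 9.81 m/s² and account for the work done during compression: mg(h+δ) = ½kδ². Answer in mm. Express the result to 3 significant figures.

65.9 mm

k = Gd⁴/(8D³N_a) = (76.2×10³)(3.6⁴)/(8·30.0³·11) = 5.3866 N/mm
W = mg = 4.4 × 9.81 = 43.164 N
½kδ² − Wδ − Wh = 0 → δ = (W + √(W² + 2kWh))/k
δ = (43.164 + √(1863.1 + 95328.8))/5.3866 = (43.164 + 311.76)/5.3866 = 65.889 mm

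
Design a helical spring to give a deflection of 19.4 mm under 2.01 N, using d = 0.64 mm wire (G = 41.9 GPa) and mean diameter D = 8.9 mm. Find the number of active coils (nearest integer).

Required rate k = F/δ = 2.01/19.4 = 0.10361 N/mm
N_a = Gd⁴/(8D³k) = (41.9×10³ × 0.64⁴)/(8 × 8.9³ × 0.10361)
    = 7029.65 / 584.325 = 12.03 → 12 coils

12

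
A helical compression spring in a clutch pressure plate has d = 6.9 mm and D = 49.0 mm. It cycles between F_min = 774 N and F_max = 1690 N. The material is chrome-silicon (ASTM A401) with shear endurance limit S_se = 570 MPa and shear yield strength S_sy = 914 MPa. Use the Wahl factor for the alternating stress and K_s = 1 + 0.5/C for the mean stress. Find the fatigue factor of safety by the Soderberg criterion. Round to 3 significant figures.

C = D/d = 49.0/6.9 = 7.1014; K_W = (4C−1)/(4C−4)+0.615/C = 1.2095; K_s = 1+0.5/C = 1.0704
F_a = (F_max−F_min)/2 = 458 N; F_m = (F_max+F_min)/2 = 1232 N
τ_a = K_W·8F_aD/(πd³) = 1.2095 × 173.96 = 210.41 MPa
τ_m = K_s·8F_mD/(πd³) = 1.0704 × 467.95 = 500.9 MPa
Soderberg: 1/n_f = τ_a/S_se + τ_m/S_sy = 210.41/570 + 500.9/914 = 0.36914 + 0.54803 = 0.91717
n_f = 1/0.91717 = 1.09

1.09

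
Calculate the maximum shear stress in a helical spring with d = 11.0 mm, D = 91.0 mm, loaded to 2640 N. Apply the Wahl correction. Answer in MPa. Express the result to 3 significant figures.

Spring index C = D/d = 91.0/11.0 = 8.2727
K_W = (4C−1)/(4C−4) + 0.615/C = 32.091/29.091 + 0.0743 = 1.1775
τ₀ = 8FD/(πd³) = 8·2640·91.0/(π·11.0³) = 1.92192e+06/4181.5 = 459.63 MPa
τ_max = K·τ₀ = 1.1775 × 459.63 = 541.2 MPa

541 MPa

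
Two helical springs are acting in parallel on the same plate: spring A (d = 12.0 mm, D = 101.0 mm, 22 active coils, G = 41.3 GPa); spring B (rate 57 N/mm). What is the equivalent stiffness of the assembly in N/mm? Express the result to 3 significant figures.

k_A = Gd⁴/(8D³N_a) = (41.3×10³)(12.0⁴)/(8·101.0³·22) = 4.7228 N/mm
Parallel: k_eq = 4.7228 + 57 = 61.723 N/mm

61.7 N/mm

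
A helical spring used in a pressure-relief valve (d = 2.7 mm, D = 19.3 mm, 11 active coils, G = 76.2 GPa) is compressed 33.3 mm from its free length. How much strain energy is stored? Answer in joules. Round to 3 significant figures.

k = Gd⁴/(8D³N_a) = (76.2×10³)(2.7⁴)/(8·19.3³·11) = 6.4011 N/mm
U = ½kδ² = 0.5 × 6.4011 × 33.3² = 3549.1 N·mm = 3.5491 J

3.55 J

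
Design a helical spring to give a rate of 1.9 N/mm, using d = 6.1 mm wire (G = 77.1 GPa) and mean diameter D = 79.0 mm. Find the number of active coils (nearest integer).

14

N_a = Gd⁴/(8D³k) = (77.1×10³ × 6.1⁴)/(8 × 79.0³ × 1.9)
    = 1.06751e+08 / 7.49419e+06 = 14.24 → 14 coils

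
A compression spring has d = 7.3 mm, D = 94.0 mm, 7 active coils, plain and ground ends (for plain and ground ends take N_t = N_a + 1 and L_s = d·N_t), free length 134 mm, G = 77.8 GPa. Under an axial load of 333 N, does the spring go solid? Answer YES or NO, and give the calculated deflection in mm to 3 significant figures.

NO, δ = 70.1 mm

k = Gd⁴/(8D³N_a) = (77.8×10³)(7.3⁴)/(8·94.0³·7) = 4.7501 N/mm
N_t = 8; L_s = 7.3·8 = 58.4 mm; δ_solid = L₀ − L_s = 134 − 58.4 = 75.6 mm
δ = F/k = 333/4.7501 = 70.104 mm
δ < δ_solid → spring does not go solid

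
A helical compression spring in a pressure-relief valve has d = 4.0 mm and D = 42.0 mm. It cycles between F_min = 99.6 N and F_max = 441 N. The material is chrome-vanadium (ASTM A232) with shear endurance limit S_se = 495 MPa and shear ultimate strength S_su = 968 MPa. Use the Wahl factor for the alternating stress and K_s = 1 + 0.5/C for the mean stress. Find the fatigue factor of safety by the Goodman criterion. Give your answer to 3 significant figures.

C = D/d = 42.0/4.0 = 10.5000; K_W = (4C−1)/(4C−4)+0.615/C = 1.1375; K_s = 1+0.5/C = 1.0476
F_a = (F_max−F_min)/2 = 170.7 N; F_m = (F_max+F_min)/2 = 270.3 N
τ_a = K_W·8F_aD/(πd³) = 1.1375 × 285.26 = 324.49 MPa
τ_m = K_s·8F_mD/(πd³) = 1.0476 × 451.71 = 473.22 MPa
Goodman: 1/n_f = τ_a/S_se + τ_m/S_su = 324.49/495 + 473.22/968 = 0.65554 + 0.48886 = 1.1444
n_f = 1/1.1444 = 0.8738

0.874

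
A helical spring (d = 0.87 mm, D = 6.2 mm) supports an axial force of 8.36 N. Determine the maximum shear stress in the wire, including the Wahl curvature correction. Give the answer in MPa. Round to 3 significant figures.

Spring index C = D/d = 6.2/0.87 = 7.1264
K_W = (4C−1)/(4C−4) + 0.615/C = 27.506/24.506 + 0.0863 = 1.2087
τ₀ = 8FD/(πd³) = 8·8.36·6.2/(π·0.87³) = 414.656/2.0687 = 200.44 MPa
τ_max = K·τ₀ = 1.2087 × 200.44 = 242.27 MPa

242 MPa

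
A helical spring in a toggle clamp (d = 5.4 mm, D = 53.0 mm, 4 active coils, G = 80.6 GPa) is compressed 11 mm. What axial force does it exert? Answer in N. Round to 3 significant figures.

k = Gd⁴/(8D³N_a) = (80.6×10³)(5.4⁴)/(8·53.0³·4) = 14.386 N/mm
F = k·δ = 14.386 × 11 = 158.24 N

158 N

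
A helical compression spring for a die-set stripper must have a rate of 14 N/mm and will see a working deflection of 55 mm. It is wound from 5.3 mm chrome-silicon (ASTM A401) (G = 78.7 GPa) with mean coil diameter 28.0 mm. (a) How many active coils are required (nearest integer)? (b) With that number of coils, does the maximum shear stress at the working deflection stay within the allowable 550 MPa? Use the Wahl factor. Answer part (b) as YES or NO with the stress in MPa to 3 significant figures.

(a) 25 coils; (b) YES, τ_max = 481 MPa

N_a = Gd⁴/(8D³k) = (78.7×10³)(5.3⁴)/(8·28.0³·14) = 25.26 → N_a = 25
Actual rate k = Gd⁴/(8D³·25) = 14.144 N/mm
Working load F = kδ = 14.144·55 = 777.92 N
C = 28.0/5.3 = 5.2830; K_W = (4C−1)/(4C−4)+0.615/C = 1.2915
τ_max = K_W·8FD/(πd³) = 1.2915·372.57 = 481.18 MPa
τ_max ≤ 550 MPa → acceptable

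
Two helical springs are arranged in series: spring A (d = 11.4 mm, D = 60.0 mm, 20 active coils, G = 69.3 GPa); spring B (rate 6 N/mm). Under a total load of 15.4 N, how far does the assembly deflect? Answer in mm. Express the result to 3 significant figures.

3.02 mm

k_A = Gd⁴/(8D³N_a) = (69.3×10³)(11.4⁴)/(8·60.0³·20) = 33.867 N/mm
Series: 1/k_eq = 1/33.867 + 1/6 = 0.19619; k_eq = 5.097 N/mm
δ = F/k_eq = 15.4/5.097 = 3.0214 mm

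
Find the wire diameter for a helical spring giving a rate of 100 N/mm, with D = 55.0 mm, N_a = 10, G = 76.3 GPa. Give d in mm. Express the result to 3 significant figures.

11.5 mm

d = (8D³N_a·k / G)^(1/4) = (8·55.0³·10·100 / (76.3×10³))^0.25
  = (17444)^0.25 = 11.4925 mm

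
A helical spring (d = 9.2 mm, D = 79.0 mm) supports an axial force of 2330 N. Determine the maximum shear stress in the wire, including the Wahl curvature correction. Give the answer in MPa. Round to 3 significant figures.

705 MPa

Spring index C = D/d = 79.0/9.2 = 8.5870
K_W = (4C−1)/(4C−4) + 0.615/C = 33.348/30.348 + 0.0716 = 1.1705
τ₀ = 8FD/(πd³) = 8·2330·79.0/(π·9.2³) = 1.47256e+06/2446.3 = 601.95 MPa
τ_max = K·τ₀ = 1.1705 × 601.95 = 704.57 MPa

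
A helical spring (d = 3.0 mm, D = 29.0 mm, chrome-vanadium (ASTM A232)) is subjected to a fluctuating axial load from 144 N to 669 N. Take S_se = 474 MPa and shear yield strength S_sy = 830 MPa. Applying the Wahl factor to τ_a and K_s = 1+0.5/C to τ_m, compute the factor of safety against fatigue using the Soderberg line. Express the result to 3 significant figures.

C = D/d = 29.0/3.0 = 9.6667; K_W = (4C−1)/(4C−4)+0.615/C = 1.1502; K_s = 1+0.5/C = 1.0517
F_a = (F_max−F_min)/2 = 262.5 N; F_m = (F_max+F_min)/2 = 406.5 N
τ_a = K_W·8F_aD/(πd³) = 1.1502 × 717.97 = 825.77 MPa
τ_m = K_s·8F_mD/(πd³) = 1.0517 × 1111.8 = 1169.3 MPa
Soderberg: 1/n_f = τ_a/S_se + τ_m/S_sy = 825.77/474 + 1169.3/830 = 1.74214 + 1.40883 = 3.151
n_f = 1/3.151 = 0.3174

0.317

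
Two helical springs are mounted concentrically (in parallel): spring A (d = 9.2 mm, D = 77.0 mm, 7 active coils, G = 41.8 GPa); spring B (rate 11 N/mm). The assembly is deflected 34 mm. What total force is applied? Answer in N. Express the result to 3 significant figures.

772 N

k_A = Gd⁴/(8D³N_a) = (41.8×10³)(9.2⁴)/(8·77.0³·7) = 11.713 N/mm
Parallel: k_eq = 11.713 + 11 = 22.713 N/mm
F = k_eq·δ = 22.713·34 = 772.24 N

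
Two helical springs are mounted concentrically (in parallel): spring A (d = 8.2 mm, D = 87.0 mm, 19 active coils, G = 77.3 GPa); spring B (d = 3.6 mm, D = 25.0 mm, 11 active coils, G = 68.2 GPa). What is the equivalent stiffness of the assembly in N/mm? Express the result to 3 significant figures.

k_A = Gd⁴/(8D³N_a) = (77.3×10³)(8.2⁴)/(8·87.0³·19) = 3.4917 N/mm
k_B = Gd⁴/(8D³N_a) = (68.2×10³)(3.6⁴)/(8·25.0³·11) = 8.3309 N/mm
Parallel: k_eq = 3.4917 + 8.3309 = 11.823 N/mm

11.8 N/mm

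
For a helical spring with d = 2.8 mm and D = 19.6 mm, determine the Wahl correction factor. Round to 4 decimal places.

1.2129

C = D/d = 19.6/2.8 = 7.0000
K_W = (4C−1)/(4C−4) + 0.615/C = 27.000/24.000 + 0.0879 = 1.2129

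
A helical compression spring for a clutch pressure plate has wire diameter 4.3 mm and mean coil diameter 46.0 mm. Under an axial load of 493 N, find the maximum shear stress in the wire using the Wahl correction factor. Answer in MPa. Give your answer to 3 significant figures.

824 MPa

Spring index C = D/d = 46.0/4.3 = 10.6977
K_W = (4C−1)/(4C−4) + 0.615/C = 41.791/38.791 + 0.0575 = 1.1348
τ₀ = 8FD/(πd³) = 8·493·46.0/(π·4.3³) = 181424/249.78 = 726.34 MPa
τ_max = K·τ₀ = 1.1348 × 726.34 = 824.27 MPa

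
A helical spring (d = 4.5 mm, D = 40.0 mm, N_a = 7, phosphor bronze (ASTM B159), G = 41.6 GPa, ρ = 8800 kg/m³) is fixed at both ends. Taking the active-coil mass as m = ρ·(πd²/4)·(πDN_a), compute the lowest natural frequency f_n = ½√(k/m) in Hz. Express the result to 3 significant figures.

k = Gd⁴/(8D³N_a) = (41.6×10³)(4.5⁴)/(8·40.0³·7) = 4.7597 N/mm = 4759.7 N/m
Wire length L = πDN_a = π·40.0·7 = 879.65 mm
m = ρ·(πd²/4)·L = 8800 × 15.904×10⁻⁶ m² × 0.87965 m = 0.12311 kg
f_n = ½√(k/m) = 0.5·√(4759.7/0.12311) = 0.5·√(38661) = 98.312 Hz

98.3 Hz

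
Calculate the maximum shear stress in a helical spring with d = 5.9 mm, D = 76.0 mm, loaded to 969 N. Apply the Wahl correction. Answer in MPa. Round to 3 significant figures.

1010 MPa

Spring index C = D/d = 76.0/5.9 = 12.8814
K_W = (4C−1)/(4C−4) + 0.615/C = 50.525/47.525 + 0.0477 = 1.1109
τ₀ = 8FD/(πd³) = 8·969·76.0/(π·5.9³) = 589152/645.22 = 913.11 MPa
τ_max = K·τ₀ = 1.1109 × 913.11 = 1014.3 MPa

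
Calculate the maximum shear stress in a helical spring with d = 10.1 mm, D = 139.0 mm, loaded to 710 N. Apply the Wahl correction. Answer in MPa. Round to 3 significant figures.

Spring index C = D/d = 139.0/10.1 = 13.7624
K_W = (4C−1)/(4C−4) + 0.615/C = 54.050/51.050 + 0.0447 = 1.1035
τ₀ = 8FD/(πd³) = 8·710·139.0/(π·10.1³) = 789520/3236.8 = 243.92 MPa
τ_max = K·τ₀ = 1.1035 × 243.92 = 269.16 MPa

269 MPa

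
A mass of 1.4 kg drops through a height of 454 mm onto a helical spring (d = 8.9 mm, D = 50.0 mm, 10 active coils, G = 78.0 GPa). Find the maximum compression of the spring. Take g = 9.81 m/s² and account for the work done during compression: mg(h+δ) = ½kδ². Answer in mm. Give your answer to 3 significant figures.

16.2 mm

k = Gd⁴/(8D³N_a) = (78.0×10³)(8.9⁴)/(8·50.0³·10) = 48.939 N/mm
W = mg = 1.4 × 9.81 = 13.734 N
½kδ² − Wδ − Wh = 0 → δ = (W + √(W² + 2kWh))/k
δ = (13.734 + √(188.62 + 610292))/48.939 = (13.734 + 781.33)/48.939 = 16.246 mm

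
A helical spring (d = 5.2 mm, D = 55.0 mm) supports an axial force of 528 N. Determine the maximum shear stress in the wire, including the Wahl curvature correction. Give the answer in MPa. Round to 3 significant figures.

Spring index C = D/d = 55.0/5.2 = 10.5769
K_W = (4C−1)/(4C−4) + 0.615/C = 41.308/38.308 + 0.0581 = 1.1365
τ₀ = 8FD/(πd³) = 8·528·55.0/(π·5.2³) = 232320/441.73 = 525.93 MPa
τ_max = K·τ₀ = 1.1365 × 525.93 = 597.7 MPa

598 MPa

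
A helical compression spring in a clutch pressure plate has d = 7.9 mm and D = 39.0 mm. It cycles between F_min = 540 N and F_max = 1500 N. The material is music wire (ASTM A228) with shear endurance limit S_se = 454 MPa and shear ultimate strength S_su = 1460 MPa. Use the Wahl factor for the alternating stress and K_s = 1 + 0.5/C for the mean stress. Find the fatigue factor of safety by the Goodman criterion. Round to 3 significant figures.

C = D/d = 39.0/7.9 = 4.9367; K_W = (4C−1)/(4C−4)+0.615/C = 1.3151; K_s = 1+0.5/C = 1.1013
F_a = (F_max−F_min)/2 = 480 N; F_m = (F_max+F_min)/2 = 1020 N
τ_a = K_W·8F_aD/(πd³) = 1.3151 × 96.686 = 127.15 MPa
τ_m = K_s·8F_mD/(πd³) = 1.1013 × 205.46 = 226.27 MPa
Goodman: 1/n_f = τ_a/S_se + τ_m/S_su = 127.15/454 + 226.27/1460 = 0.28007 + 0.15498 = 0.43505
n_f = 1/0.43505 = 2.299

2.30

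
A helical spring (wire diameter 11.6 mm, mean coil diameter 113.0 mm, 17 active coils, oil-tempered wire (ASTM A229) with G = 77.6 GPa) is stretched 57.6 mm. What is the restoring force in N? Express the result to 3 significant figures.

k = Gd⁴/(8D³N_a) = (77.6×10³)(11.6⁴)/(8·113.0³·17) = 7.1601 N/mm
F = k·δ = 7.1601 × 57.6 = 412.42 N

412 N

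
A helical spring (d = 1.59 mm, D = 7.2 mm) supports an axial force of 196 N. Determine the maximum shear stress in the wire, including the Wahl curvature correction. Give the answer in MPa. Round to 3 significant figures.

Spring index C = D/d = 7.2/1.59 = 4.5283
K_W = (4C−1)/(4C−4) + 0.615/C = 17.113/14.113 + 0.1358 = 1.3484
τ₀ = 8FD/(πd³) = 8·196·7.2/(π·1.59³) = 11289.6/12.628 = 894 MPa
τ_max = K·τ₀ = 1.3484 × 894 = 1205.5 MPa

1210 MPa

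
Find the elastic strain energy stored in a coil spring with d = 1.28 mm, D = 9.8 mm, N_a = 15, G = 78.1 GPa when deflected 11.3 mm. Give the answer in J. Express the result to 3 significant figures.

k = Gd⁴/(8D³N_a) = (78.1×10³)(1.28⁴)/(8·9.8³·15) = 1.8562 N/mm
U = ½kδ² = 0.5 × 1.8562 × 11.3² = 118.51 N·mm = 0.11851 J

0.119 J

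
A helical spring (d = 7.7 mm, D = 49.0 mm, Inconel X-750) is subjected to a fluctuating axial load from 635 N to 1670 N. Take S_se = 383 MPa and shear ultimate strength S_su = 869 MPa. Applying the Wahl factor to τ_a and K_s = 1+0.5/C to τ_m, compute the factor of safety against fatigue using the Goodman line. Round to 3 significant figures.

1.18

C = D/d = 49.0/7.7 = 6.3636; K_W = (4C−1)/(4C−4)+0.615/C = 1.2365; K_s = 1+0.5/C = 1.0786
F_a = (F_max−F_min)/2 = 517.5 N; F_m = (F_max+F_min)/2 = 1152.5 N
τ_a = K_W·8F_aD/(πd³) = 1.2365 × 141.44 = 174.89 MPa
τ_m = K_s·8F_mD/(πd³) = 1.0786 × 315 = 339.75 MPa
Goodman: 1/n_f = τ_a/S_se + τ_m/S_su = 174.89/383 + 339.75/869 = 0.45663 + 0.39096 = 0.84759
n_f = 1/0.84759 = 1.18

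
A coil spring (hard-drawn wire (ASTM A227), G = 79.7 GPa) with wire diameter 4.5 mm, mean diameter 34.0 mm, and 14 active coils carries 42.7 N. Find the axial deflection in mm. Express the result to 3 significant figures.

k = Gd⁴/(8D³N_a) = (79.7×10³)(4.5⁴)/(8·34.0³·14) = 7.4243 N/mm
δ = F/k = 42.7 / 7.4243 = 5.7514 mm

5.75 mm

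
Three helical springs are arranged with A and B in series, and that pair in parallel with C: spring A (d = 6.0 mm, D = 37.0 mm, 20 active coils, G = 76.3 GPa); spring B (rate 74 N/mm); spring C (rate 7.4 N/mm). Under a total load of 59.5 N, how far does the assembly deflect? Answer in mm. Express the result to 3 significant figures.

3.33 mm

k_A = Gd⁴/(8D³N_a) = (76.3×10³)(6.0⁴)/(8·37.0³·20) = 12.201 N/mm
Springs A,B series: k_AB = 1/(1/12.201+1/74) = 10.474 N/mm; parallel with C: k_eq = 10.474+7.4 = 17.874 N/mm
δ = F/k_eq = 59.5/17.874 = 3.3288 mm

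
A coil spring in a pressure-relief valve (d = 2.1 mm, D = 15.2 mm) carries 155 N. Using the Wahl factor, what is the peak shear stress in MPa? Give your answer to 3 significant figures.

Spring index C = D/d = 15.2/2.1 = 7.2381
K_W = (4C−1)/(4C−4) + 0.615/C = 27.952/24.952 + 0.0850 = 1.2052
τ₀ = 8FD/(πd³) = 8·155·15.2/(π·2.1³) = 18848/29.094 = 647.82 MPa
τ_max = K·τ₀ = 1.2052 × 647.82 = 780.76 MPa

781 MPa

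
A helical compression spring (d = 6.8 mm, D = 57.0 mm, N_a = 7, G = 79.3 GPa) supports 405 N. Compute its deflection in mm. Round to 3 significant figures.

k = Gd⁴/(8D³N_a) = (79.3×10³)(6.8⁴)/(8·57.0³·7) = 16.349 N/mm
δ = F/k = 405 / 16.349 = 24.772 mm

24.8 mm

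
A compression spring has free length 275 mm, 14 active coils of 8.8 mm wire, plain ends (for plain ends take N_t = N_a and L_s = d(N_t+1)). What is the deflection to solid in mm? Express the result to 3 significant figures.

143 mm

N_t = 14; L_s = 8.8·15 = 132 mm
δ_solid = L₀ − L_s = 275 − 132 = 143 mm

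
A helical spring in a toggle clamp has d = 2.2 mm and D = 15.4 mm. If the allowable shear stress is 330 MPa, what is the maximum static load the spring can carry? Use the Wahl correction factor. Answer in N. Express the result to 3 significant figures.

C = D/d = 15.4/2.2 = 7.0000
K_W = (4C−1)/(4C−4) + 0.615/C = 27.000/24.000 + 0.0879 = 1.2129
τ_max = K·8FD/(πd³) → F_max = τ_allow·πd³/(8DK)
F_max = 330·π·2.2³/(8·15.4·1.2129) = 11039/149.42 = 73.877 N

73.9 N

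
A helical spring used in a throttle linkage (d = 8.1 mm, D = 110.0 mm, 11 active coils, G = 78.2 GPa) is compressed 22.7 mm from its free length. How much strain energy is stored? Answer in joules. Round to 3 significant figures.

0.740 J

k = Gd⁴/(8D³N_a) = (78.2×10³)(8.1⁴)/(8·110.0³·11) = 2.874 N/mm
U = ½kδ² = 0.5 × 2.874 × 22.7² = 740.47 N·mm = 0.74047 J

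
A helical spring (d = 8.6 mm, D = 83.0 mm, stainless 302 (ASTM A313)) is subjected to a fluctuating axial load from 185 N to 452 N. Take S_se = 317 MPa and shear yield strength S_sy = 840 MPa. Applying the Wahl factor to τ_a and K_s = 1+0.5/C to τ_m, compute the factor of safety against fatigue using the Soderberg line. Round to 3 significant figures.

C = D/d = 83.0/8.6 = 9.6512; K_W = (4C−1)/(4C−4)+0.615/C = 1.1504; K_s = 1+0.5/C = 1.0518
F_a = (F_max−F_min)/2 = 133.5 N; F_m = (F_max+F_min)/2 = 318.5 N
τ_a = K_W·8F_aD/(πd³) = 1.1504 × 44.361 = 51.034 MPa
τ_m = K_s·8F_mD/(πd³) = 1.0518 × 105.84 = 111.32 MPa
Soderberg: 1/n_f = τ_a/S_se + τ_m/S_sy = 51.034/317 + 111.32/840 = 0.16099 + 0.13252 = 0.29351
n_f = 1/0.29351 = 3.407

3.41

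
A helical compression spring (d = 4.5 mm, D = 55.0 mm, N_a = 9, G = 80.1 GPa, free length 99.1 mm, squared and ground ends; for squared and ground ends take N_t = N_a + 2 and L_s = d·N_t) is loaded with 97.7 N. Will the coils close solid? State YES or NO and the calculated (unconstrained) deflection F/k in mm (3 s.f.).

k = Gd⁴/(8D³N_a) = (80.1×10³)(4.5⁴)/(8·55.0³·9) = 2.742 N/mm
N_t = 11; L_s = 4.5·11 = 49.5 mm; δ_solid = L₀ − L_s = 99.1 − 49.5 = 49.6 mm
δ = F/k = 97.7/2.742 = 35.631 mm
δ < δ_solid → spring does not go solid

NO, δ = 35.6 mm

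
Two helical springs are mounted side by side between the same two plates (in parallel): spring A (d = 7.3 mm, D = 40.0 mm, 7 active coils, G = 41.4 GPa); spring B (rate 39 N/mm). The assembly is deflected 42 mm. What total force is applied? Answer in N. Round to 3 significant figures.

3020 N

k_A = Gd⁴/(8D³N_a) = (41.4×10³)(7.3⁴)/(8·40.0³·7) = 32.804 N/mm
Parallel: k_eq = 32.804 + 39 = 71.804 N/mm
F = k_eq·δ = 71.804·42 = 3015.8 N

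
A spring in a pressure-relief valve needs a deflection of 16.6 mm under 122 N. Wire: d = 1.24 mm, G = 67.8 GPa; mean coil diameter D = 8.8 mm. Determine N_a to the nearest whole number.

4

Required rate k = F/δ = 122/16.6 = 7.3494 N/mm
N_a = Gd⁴/(8D³k) = (67.8×10³ × 1.24⁴)/(8 × 8.8³ × 7.3494)
    = 160294 / 40067.3 = 4.001 → 4 coils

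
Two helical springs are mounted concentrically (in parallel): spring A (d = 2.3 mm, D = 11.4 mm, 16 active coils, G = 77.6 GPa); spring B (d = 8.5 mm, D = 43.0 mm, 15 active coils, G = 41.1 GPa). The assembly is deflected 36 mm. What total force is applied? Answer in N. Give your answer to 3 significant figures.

1220 N

k_A = Gd⁴/(8D³N_a) = (77.6×10³)(2.3⁴)/(8·11.4³·16) = 11.451 N/mm
k_B = Gd⁴/(8D³N_a) = (41.1×10³)(8.5⁴)/(8·43.0³·15) = 22.487 N/mm
Parallel: k_eq = 11.451 + 22.487 = 33.938 N/mm
F = k_eq·δ = 33.938·36 = 1221.8 N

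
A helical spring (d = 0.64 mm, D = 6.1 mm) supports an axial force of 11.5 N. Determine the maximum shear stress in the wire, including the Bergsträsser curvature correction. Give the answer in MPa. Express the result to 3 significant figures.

Spring index C = D/d = 6.1/0.64 = 9.5312
K_B = (4C+2)/(4C−3) = 40.125/35.125 = 1.1423
τ₀ = 8FD/(πd³) = 8·11.5·6.1/(π·0.64³) = 561.2/0.82355 = 681.44 MPa
τ_max = K·τ₀ = 1.1423 × 681.44 = 778.44 MPa

778 MPa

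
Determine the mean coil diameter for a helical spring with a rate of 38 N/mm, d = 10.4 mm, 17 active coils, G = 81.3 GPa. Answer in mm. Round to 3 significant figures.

56.9 mm

D = (Gd⁴/(8N_a·k))^(1/3) = (81.3×10³·10.4⁴/(8·17·38))^(1/3)
  = (184035)^(1/3) = 56.8810 mm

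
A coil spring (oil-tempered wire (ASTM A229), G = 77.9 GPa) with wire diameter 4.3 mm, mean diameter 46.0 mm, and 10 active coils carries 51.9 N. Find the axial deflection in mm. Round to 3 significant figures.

k = Gd⁴/(8D³N_a) = (77.9×10³)(4.3⁴)/(8·46.0³·10) = 3.4202 N/mm
δ = F/k = 51.9 / 3.4202 = 15.175 mm

15.2 mm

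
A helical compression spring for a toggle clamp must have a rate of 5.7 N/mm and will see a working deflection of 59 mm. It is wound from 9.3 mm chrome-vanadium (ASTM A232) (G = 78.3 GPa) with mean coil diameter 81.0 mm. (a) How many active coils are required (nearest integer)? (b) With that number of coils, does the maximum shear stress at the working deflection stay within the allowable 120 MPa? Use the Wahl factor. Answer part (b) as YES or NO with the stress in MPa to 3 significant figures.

N_a = Gd⁴/(8D³k) = (78.3×10³)(9.3⁴)/(8·81.0³·5.7) = 24.17 → N_a = 24
Actual rate k = Gd⁴/(8D³·24) = 5.7403 N/mm
Working load F = kδ = 5.7403·59 = 338.68 N
C = 81.0/9.3 = 8.7097; K_W = (4C−1)/(4C−4)+0.615/C = 1.1679
τ_max = K_W·8FD/(πd³) = 1.1679·86.849 = 101.43 MPa
τ_max ≤ 120 MPa → acceptable

(a) 24 coils; (b) YES, τ_max = 101 MPa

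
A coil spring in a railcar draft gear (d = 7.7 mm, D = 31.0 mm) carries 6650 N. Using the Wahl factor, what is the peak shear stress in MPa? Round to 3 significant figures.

Spring index C = D/d = 31.0/7.7 = 4.0260
K_W = (4C−1)/(4C−4) + 0.615/C = 15.104/12.104 + 0.1528 = 1.4006
τ₀ = 8FD/(πd³) = 8·6650·31.0/(π·7.7³) = 1.6492e+06/1434.2 = 1149.9 MPa
τ_max = K·τ₀ = 1.4006 × 1149.9 = 1610.5 MPa

1610 MPa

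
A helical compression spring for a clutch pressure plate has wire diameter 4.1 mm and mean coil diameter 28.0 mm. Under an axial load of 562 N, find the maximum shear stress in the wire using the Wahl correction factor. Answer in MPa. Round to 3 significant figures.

709 MPa

Spring index C = D/d = 28.0/4.1 = 6.8293
K_W = (4C−1)/(4C−4) + 0.615/C = 26.317/23.317 + 0.0901 = 1.2187
τ₀ = 8FD/(πd³) = 8·562·28.0/(π·4.1³) = 125888/216.52 = 581.41 MPa
τ_max = K·τ₀ = 1.2187 × 581.41 = 708.57 MPa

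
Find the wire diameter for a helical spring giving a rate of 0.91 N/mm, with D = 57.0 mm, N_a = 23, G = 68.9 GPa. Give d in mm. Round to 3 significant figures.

4.61 mm

d = (8D³N_a·k / G)^(1/4) = (8·57.0³·23·0.91 / (68.9×10³))^0.25
  = (450.05)^0.25 = 4.6059 mm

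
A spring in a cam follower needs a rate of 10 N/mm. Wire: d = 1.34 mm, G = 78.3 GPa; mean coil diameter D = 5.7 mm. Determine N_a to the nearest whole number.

17

N_a = Gd⁴/(8D³k) = (78.3×10³ × 1.34⁴)/(8 × 5.7³ × 10)
    = 252453 / 14815.4 = 17.04 → 17 coils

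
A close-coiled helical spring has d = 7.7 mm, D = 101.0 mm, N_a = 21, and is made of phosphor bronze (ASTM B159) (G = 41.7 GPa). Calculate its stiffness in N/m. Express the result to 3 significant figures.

847 N/m

k = Gd⁴/(8D³N_a) = (41.7×10³ × 7.7⁴) / (8 × 101.0³ × 21)
  = 1.46588e+08 / 1.73091e+08 = 0.84689 N/mm = 846.89 N/m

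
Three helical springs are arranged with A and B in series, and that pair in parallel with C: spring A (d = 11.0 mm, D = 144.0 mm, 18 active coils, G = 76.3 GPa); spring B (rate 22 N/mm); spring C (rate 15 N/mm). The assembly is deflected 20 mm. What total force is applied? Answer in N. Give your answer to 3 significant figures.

346 N

k_A = Gd⁴/(8D³N_a) = (76.3×10³)(11.0⁴)/(8·144.0³·18) = 2.598 N/mm
Springs A,B series: k_AB = 1/(1/2.598+1/22) = 2.3236 N/mm; parallel with C: k_eq = 2.3236+15 = 17.324 N/mm
F = k_eq·δ = 17.324·20 = 346.47 N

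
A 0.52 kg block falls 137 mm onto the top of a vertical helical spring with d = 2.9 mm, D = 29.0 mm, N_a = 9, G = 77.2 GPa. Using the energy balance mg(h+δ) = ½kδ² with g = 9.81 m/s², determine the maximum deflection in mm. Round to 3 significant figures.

22.9 mm

k = Gd⁴/(8D³N_a) = (77.2×10³)(2.9⁴)/(8·29.0³·9) = 3.1094 N/mm
W = mg = 0.52 × 9.81 = 5.1012 N
½kδ² − Wδ − Wh = 0 → δ = (W + √(W² + 2kWh))/k
δ = (5.1012 + √(26.022 + 4346.16))/3.1094 = (5.1012 + 66.122)/3.1094 = 22.906 mm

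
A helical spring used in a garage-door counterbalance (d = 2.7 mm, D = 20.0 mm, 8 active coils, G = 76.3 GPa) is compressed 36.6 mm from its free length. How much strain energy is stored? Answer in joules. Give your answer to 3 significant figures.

5.30 J

k = Gd⁴/(8D³N_a) = (76.3×10³)(2.7⁴)/(8·20.0³·8) = 7.9197 N/mm
U = ½kδ² = 0.5 × 7.9197 × 36.6² = 5304.5 N·mm = 5.3045 J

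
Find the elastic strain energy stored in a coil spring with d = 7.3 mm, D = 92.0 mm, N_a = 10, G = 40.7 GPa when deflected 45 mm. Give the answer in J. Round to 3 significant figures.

k = Gd⁴/(8D³N_a) = (40.7×10³)(7.3⁴)/(8·92.0³·10) = 1.8554 N/mm
U = ½kδ² = 0.5 × 1.8554 × 45² = 1878.6 N·mm = 1.8786 J

1.88 J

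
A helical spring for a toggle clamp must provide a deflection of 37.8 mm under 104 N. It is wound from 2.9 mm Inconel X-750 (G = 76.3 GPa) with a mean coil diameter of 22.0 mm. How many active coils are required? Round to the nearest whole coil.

23

Required rate k = F/δ = 104/37.8 = 2.7513 N/mm
N_a = Gd⁴/(8D³k) = (76.3×10³ × 2.9⁴)/(8 × 22.0³ × 2.7513)
    = 5.39655e+06 / 234369 = 23.03 → 23 coils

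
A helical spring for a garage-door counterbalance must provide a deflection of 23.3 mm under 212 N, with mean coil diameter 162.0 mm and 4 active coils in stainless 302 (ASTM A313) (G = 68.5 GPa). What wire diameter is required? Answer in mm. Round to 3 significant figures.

Required rate k = F/δ = 212/23.3 = 9.0987 N/mm
d = (8D³N_a·k / G)^(1/4) = (8·162.0³·4·9.0987 / (68.5×10³))^0.25
  = (18071)^0.25 = 11.5943 mm

11.6 mm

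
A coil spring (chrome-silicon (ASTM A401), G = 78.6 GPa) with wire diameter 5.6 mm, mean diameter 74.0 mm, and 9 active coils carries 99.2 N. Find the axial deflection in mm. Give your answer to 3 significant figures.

k = Gd⁴/(8D³N_a) = (78.6×10³)(5.6⁴)/(8·74.0³·9) = 2.6494 N/mm
δ = F/k = 99.2 / 2.6494 = 37.442 mm

37.4 mm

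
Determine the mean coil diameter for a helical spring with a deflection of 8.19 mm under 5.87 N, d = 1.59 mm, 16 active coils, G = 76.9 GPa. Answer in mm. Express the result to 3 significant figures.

17.5 mm

Required rate k = F/δ = 5.87/8.19 = 0.71673 N/mm
D = (Gd⁴/(8N_a·k))^(1/3) = (76.9×10³·1.59⁴/(8·16·0.71673))^(1/3)
  = (5357.36)^(1/3) = 17.4978 mm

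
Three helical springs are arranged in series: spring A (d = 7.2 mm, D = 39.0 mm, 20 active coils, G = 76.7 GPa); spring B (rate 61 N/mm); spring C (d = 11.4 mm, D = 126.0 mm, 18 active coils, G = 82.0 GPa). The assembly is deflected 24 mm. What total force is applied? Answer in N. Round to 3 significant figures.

88.7 N

k_A = Gd⁴/(8D³N_a) = (76.7×10³)(7.2⁴)/(8·39.0³·20) = 21.718 N/mm
k_C = Gd⁴/(8D³N_a) = (82.0×10³)(11.4⁴)/(8·126.0³·18) = 4.8079 N/mm
Series: 1/k_eq = 1/21.718 + 1/61 + 1/4.8079 = 0.27043; k_eq = 3.6978 N/mm
F = k_eq·δ = 3.6978·24 = 88.748 N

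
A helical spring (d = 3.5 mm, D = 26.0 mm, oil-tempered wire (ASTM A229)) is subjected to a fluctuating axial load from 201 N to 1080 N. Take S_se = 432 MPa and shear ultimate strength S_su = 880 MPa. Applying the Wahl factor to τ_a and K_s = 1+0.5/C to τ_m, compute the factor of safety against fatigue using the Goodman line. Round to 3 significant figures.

0.324

C = D/d = 26.0/3.5 = 7.4286; K_W = (4C−1)/(4C−4)+0.615/C = 1.1995; K_s = 1+0.5/C = 1.0673
F_a = (F_max−F_min)/2 = 439.5 N; F_m = (F_max+F_min)/2 = 640.5 N
τ_a = K_W·8F_aD/(πd³) = 1.1995 × 678.68 = 814.05 MPa
τ_m = K_s·8F_mD/(πd³) = 1.0673 × 989.07 = 1055.6 MPa
Goodman: 1/n_f = τ_a/S_se + τ_m/S_su = 814.05/432 + 1055.6/880 = 1.88438 + 1.19960 = 3.084
n_f = 1/3.084 = 0.3243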